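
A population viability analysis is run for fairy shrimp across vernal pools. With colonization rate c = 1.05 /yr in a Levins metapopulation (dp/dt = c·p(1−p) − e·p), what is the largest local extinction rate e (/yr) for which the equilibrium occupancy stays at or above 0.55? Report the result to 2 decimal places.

0.47

1 − e/c ≥ 0.55 ⇒ e ≤ c(1 − 0.55) = 1.05 × 0.4500.
e_max = 0.4725.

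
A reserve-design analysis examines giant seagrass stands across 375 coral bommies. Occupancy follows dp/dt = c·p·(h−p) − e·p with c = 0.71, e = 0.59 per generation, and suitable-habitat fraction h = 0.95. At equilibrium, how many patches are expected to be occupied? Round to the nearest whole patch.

p* = h − e/c = 0.95 − 0.8310 = 0.1190.
Expected occupied patches = N × p* = 375 × 0.1190 = 44.63 ≈ 45.

45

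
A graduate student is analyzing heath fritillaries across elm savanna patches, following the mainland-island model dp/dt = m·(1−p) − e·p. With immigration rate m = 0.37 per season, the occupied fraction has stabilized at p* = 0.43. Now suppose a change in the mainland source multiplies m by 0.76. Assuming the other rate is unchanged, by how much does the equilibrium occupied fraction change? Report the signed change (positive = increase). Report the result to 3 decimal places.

-0.066

Balance m(1−p*) = e·p* gives e = m(1−p*)/p* = 0.37×0.57000/0.43000 = 0.49047.
New p* = m/(m+e) = 0.28120/(0.28120+0.49047) = 0.36440.
Δp* = 0.36440 − 0.43000 = -0.06560.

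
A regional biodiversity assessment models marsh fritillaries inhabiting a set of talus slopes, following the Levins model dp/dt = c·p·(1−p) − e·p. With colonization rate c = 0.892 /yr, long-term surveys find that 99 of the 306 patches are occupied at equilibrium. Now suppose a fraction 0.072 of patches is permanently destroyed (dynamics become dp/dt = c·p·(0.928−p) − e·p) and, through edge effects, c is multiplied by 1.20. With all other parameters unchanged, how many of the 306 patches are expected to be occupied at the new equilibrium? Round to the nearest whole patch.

Observed p* = 99/306 = 0.32353.
Balance c(1−p*) = e gives e = 0.892×(1 − 0.32353) = 0.60341.
New p* = 0.928 − e/c = 0.928 − 0.60341/1.07040 = 0.36428.
Expected occupied = 306 × 0.36428 = 111.47 ≈ 111.

111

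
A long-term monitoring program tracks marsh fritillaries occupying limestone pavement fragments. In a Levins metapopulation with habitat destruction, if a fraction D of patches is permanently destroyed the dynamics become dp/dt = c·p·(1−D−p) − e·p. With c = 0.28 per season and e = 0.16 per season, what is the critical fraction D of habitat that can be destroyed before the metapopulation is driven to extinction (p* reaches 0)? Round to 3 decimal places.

The nontrivial equilibrium is p* = (1−D) − e/c; extinction occurs when this hits zero.
So D_crit = 1 − e/c = 1 − 0.16/0.28 = 1 − 0.5714 = 0.4286.
Note this equals the original equilibrium occupancy — the Levins extinction-debt result.

0.429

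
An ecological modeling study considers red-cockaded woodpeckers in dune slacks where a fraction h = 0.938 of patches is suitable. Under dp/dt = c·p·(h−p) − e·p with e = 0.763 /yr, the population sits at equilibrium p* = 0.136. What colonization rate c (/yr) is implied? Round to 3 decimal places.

At equilibrium c(h−p*) = e, so c = e/(h−p*).
c = 0.763/(0.938 − 0.136) = 0.763/0.8020 = 0.9514.

0.951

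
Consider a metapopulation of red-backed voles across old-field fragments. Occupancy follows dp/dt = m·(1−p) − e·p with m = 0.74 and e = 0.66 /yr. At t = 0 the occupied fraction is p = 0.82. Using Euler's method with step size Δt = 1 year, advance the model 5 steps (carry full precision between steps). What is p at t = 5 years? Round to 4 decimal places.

Update rule: p ← p + [m·(1−p) − e·p]·Δt with Δt = 1.
p: 0.82000 → 0.41200  (Δp = -0.40800)
p: 0.41200 → 0.57520  (Δp = +0.16320)
p: 0.57520 → 0.50992  (Δp = -0.06528)
p: 0.50992 → 0.53603  (Δp = +0.02611)
p: 0.53603 → 0.52559  (Δp = -0.01044)

0.5256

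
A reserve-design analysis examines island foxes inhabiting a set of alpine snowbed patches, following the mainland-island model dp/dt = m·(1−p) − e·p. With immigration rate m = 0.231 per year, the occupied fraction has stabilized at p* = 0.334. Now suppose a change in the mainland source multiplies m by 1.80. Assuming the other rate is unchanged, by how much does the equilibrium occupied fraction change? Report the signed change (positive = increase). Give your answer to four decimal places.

0.1404

Balance m(1−p*) = e·p* gives e = m(1−p*)/p* = 0.231×0.66600/0.33400 = 0.46062.
New p* = m/(m+e) = 0.41580/(0.41580+0.46062) = 0.47443.
Δp* = 0.47443 − 0.33400 = +0.14043.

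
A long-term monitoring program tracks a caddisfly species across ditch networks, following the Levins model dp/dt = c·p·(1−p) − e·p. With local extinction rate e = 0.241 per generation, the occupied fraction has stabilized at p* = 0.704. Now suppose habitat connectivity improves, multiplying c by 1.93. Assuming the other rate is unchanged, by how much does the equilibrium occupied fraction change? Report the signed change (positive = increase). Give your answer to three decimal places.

Balance c(1−p*) = e gives c = e/(1 − 0.70400) = 0.241/0.29600 = 0.81419.
New p* = 1 − e/c = 1 − 0.24100/1.57139 = 0.84663.
Δp* = 0.84663 − 0.70400 = +0.14263.

0.143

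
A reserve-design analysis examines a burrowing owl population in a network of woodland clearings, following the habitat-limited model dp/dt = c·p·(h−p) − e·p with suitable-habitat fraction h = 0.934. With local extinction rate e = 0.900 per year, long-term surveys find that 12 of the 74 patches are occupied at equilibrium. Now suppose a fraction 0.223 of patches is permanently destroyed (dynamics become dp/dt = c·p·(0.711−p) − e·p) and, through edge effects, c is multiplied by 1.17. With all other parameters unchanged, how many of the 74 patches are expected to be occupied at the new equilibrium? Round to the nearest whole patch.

Observed p* = 12/74 = 0.16216.
Balance c(h−p*) = e gives c = e/(0.934 − 0.16216) = 0.900/0.77184 = 1.16604.
New p* = 0.711 − e/c = 0.711 − 0.90000/1.36427 = 0.05131.
Expected occupied = 74 × 0.05131 = 3.80 ≈ 4.

4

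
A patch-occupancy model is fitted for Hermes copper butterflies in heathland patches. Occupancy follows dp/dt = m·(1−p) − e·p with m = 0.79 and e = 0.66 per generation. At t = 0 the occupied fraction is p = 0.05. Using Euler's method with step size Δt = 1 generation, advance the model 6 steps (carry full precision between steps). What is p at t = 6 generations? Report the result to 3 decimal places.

Update rule: p ← p + [m·(1−p) − e·p]·Δt with Δt = 1.
step 1: Δp = +0.71750, p = 0.76750
step 2: Δp = -0.32287, p = 0.44463
step 3: Δp = +0.14529, p = 0.58992
step 4: Δp = -0.06538, p = 0.52454
step 5: Δp = +0.02942, p = 0.55396
step 6: Δp = -0.01324, p = 0.54072

0.541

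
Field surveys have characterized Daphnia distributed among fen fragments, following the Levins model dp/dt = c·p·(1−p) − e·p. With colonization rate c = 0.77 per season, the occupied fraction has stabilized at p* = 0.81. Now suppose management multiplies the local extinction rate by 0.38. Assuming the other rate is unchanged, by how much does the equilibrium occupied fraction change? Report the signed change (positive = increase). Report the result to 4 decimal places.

0.1178

Balance c(1−p*) = e gives e = 0.77×(1 − 0.81000) = 0.14630.
New p* = 1 − e/c = 1 − 0.05559/0.77000 = 0.92781.
Δp* = 0.92781 − 0.81000 = +0.11781.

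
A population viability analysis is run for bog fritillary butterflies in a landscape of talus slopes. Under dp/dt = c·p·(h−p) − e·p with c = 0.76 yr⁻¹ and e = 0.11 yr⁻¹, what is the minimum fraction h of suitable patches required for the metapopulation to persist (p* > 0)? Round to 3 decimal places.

p* = h − e/c is positive only when h > e/c.
h_min = e/c = 0.11/0.76 = 0.1447.

0.145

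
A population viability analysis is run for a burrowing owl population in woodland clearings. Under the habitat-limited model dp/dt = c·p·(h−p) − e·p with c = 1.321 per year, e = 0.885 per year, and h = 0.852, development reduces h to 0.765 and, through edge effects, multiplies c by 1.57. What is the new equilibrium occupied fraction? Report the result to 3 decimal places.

Before: p* = h − e/c = 0.852 − 0.885/1.321 = 0.852 − 0.6699 = 0.1821.
After: c = 2.07397, e = 0.885, h = 0.765; p* = 0.765 − 0.885/2.07397 = 0.3383.

0.338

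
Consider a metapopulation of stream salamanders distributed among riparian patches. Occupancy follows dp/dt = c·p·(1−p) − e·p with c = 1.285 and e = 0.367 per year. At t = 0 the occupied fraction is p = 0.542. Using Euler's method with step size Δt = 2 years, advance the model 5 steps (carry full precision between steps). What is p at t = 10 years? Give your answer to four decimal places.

0.7456

Update rule: p ← p + [c·p·(1−p) − e·p]·Δt with Δt = 2.
t = 2: p = 0.54200 + (+0.24014) = 0.78214
t = 4: p = 0.78214 + (-0.13617) = 0.64597
t = 6: p = 0.64597 + (+0.11360) = 0.75957
t = 8: p = 0.75957 + (-0.08818) = 0.67139
t = 10: p = 0.67139 + (+0.07421) = 0.74560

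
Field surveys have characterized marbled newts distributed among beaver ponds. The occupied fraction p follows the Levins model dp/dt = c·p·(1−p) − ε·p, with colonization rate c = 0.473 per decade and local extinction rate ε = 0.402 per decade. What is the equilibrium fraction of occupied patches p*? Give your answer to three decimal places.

0.150

At equilibrium, colonization balances extinction: c·p*·(1−p*) = ε·p*.
So p* = 1 − ε/c = 1 − 0.402/0.473 = 1 − 0.8499 = 0.1501.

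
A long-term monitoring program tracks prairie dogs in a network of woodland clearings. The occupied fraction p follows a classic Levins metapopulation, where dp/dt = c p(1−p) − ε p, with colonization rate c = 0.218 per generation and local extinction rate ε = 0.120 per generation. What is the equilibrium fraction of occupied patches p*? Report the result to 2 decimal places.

Setting dp/dt = 0 and dividing through by p* gives c·(1−p*) = ε.
So p* = 1 − ε/c = 1 − 0.120/0.218 = 1 − 0.5505 = 0.4495.

0.45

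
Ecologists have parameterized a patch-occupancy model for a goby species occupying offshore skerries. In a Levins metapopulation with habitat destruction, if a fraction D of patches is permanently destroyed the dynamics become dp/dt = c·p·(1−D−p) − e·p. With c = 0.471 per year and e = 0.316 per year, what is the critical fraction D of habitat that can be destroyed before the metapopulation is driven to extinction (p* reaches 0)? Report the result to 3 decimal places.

0.329

The nontrivial equilibrium is p* = (1−D) − e/c; extinction occurs when this hits zero.
So D_crit = 1 − e/c = 1 − 0.316/0.471 = 1 − 0.6709 = 0.3291.
Note this equals the original equilibrium occupancy — the Levins extinction-debt result.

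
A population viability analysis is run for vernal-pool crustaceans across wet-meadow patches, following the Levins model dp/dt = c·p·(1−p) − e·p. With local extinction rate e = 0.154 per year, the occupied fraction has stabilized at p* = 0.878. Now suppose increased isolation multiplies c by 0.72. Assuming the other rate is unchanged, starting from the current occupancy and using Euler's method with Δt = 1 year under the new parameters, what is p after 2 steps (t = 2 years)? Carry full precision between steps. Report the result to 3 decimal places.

0.833

Balance c(1−p*) = e gives c = e/(1 − 0.87800) = 0.154/0.12200 = 1.26230.
Starting from p₀ = 0.87800; update p ← p + (dp/dt)·Δt with the new parameters.
  1  |  dp/dt·Δt = -0.037859  |  p_1 = 0.840141
  2  |  dp/dt·Δt = -0.007319  |  p_2 = 0.832822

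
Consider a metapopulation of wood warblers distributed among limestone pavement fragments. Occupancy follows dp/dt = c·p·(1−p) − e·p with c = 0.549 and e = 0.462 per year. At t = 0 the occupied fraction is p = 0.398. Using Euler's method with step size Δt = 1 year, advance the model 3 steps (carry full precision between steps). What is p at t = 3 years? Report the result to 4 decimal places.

0.2843

Update rule: p ← p + [c·p·(1−p) − e·p]·Δt with Δt = 1.
  1  |  dp/dt·Δt = -0.052338  |  p_1 = 0.345662
  2  |  dp/dt·Δt = -0.035523  |  p_2 = 0.310139
  3  |  dp/dt·Δt = -0.025824  |  p_3 = 0.284315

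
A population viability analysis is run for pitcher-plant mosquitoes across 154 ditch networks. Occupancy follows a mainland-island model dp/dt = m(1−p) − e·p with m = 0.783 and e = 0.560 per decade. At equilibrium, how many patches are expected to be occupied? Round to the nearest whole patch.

90

p* = m/(m+e) = 0.783/1.3430 = 0.5830.
Expected occupied patches = N × p* = 154 × 0.5830 = 89.79 ≈ 90.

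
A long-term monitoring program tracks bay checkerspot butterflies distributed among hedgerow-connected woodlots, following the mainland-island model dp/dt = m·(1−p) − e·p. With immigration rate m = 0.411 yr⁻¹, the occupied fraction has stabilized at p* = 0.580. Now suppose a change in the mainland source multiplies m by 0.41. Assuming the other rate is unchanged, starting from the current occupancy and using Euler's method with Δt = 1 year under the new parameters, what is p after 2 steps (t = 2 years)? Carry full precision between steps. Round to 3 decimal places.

0.424

Balance m(1−p*) = e·p* gives e = m(1−p*)/p* = 0.411×0.42000/0.58000 = 0.29762.
Starting from p₀ = 0.58000; update p ← p + (dp/dt)·Δt with the new parameters.
step 1: Δp = -0.10185, p = 0.47815
step 2: Δp = -0.05437, p = 0.42378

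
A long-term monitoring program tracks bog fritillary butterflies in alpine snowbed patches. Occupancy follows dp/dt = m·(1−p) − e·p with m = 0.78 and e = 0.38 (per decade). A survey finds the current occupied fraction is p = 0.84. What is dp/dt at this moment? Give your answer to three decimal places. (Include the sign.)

Colonization term: m·(1−p) = 0.78×0.1600 = 0.12480.
Extinction term: e·p = 0.31920.
dp/dt = 0.12480 − 0.31920 = -0.19440.

-0.194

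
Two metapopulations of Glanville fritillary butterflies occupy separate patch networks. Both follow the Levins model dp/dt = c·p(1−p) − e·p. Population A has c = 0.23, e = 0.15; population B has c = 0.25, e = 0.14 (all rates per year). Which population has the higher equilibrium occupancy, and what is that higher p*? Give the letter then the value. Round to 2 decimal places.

B, 0.44

A: p*_A = 1 − 0.15/0.23 = 0.3478.
B: p*_B = 1 − 0.14/0.25 = 0.4400.
B is higher at 0.4400.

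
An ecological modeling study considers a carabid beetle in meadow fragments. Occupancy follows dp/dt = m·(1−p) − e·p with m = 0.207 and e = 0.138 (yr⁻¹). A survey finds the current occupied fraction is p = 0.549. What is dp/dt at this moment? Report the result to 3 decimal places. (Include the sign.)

Colonization term: m·(1−p) = 0.207×0.4510 = 0.09336.
Extinction term: e·p = 0.07576.
dp/dt = 0.09336 − 0.07576 = 0.01759.

0.018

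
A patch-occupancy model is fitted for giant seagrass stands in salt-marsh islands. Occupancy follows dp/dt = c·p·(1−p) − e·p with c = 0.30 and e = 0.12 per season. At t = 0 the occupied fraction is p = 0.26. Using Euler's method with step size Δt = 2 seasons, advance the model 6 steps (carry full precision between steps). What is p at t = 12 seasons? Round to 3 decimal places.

Update rule: p ← p + [c·p·(1−p) − e·p]·Δt with Δt = 2.
p: 0.26000 → 0.31304  (Δp = +0.05304)
p: 0.31304 → 0.36694  (Δp = +0.05390)
p: 0.36694 → 0.41825  (Δp = +0.05131)
p: 0.41825 → 0.46386  (Δp = +0.04561)
p: 0.46386 → 0.50175  (Δp = +0.03789)
p: 0.50175 → 0.53133  (Δp = +0.02958)

0.531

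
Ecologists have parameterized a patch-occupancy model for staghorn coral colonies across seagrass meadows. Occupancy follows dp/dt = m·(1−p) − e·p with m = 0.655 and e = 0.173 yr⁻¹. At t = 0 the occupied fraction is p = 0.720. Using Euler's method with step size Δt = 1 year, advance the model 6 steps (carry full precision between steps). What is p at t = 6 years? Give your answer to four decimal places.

0.7911

Update rule: p ← p + [m·(1−p) − e·p]·Δt with Δt = 1.
p: 0.72000 → 0.77884  (Δp = +0.05884)
p: 0.77884 → 0.78896  (Δp = +0.01012)
p: 0.78896 → 0.79070  (Δp = +0.00174)
p: 0.79070 → 0.79100  (Δp = +0.00030)
p: 0.79100 → 0.79105  (Δp = +0.00005)
p: 0.79105 → 0.79106  (Δp = +0.00001)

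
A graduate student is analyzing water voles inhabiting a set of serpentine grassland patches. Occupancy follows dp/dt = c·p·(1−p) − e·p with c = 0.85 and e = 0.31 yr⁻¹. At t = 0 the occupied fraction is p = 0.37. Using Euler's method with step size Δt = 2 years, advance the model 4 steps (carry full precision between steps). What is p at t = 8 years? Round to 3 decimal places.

0.635

Update rule: p ← p + [c·p·(1−p) − e·p]·Δt with Δt = 2.
step 1: Δp = +0.16687, p = 0.53687
step 2: Δp = +0.08983, p = 0.62670
step 3: Δp = +0.00916, p = 0.63586
step 4: Δp = -0.00061, p = 0.63525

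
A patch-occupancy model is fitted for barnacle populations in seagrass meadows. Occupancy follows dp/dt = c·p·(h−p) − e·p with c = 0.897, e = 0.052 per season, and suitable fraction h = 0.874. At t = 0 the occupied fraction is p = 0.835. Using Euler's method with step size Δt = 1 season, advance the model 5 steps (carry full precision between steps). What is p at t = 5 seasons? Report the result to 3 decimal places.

Update rule: p ← p + [c·p·(h−p) − e·p]·Δt with Δt = 1.
  1  |  dp/dt·Δt = -0.014209  |  p_1 = 0.820791
  2  |  dp/dt·Δt = -0.003506  |  p_2 = 0.817285
  3  |  dp/dt·Δt = -0.000921  |  p_3 = 0.816364
  4  |  dp/dt·Δt = -0.000245  |  p_4 = 0.816119
  5  |  dp/dt·Δt = -0.000066  |  p_5 = 0.816053

0.816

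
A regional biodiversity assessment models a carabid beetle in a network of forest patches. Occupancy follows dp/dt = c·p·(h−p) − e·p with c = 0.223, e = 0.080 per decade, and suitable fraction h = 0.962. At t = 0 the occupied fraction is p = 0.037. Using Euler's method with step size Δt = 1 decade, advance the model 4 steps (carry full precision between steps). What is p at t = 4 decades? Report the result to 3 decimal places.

Update rule: p ← p + [c·p·(h−p) − e·p]·Δt with Δt = 1.
  1  |  dp/dt·Δt = +0.004672  |  p_1 = 0.041672
  2  |  dp/dt·Δt = +0.005219  |  p_2 = 0.046891
  3  |  dp/dt·Δt = +0.005818  |  p_3 = 0.052709
  4  |  dp/dt·Δt = +0.006471  |  p_4 = 0.059180

0.059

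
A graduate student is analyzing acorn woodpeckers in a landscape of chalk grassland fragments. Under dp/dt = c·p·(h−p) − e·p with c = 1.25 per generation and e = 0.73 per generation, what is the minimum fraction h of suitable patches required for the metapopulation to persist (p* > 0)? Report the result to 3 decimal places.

p* = h − e/c is positive only when h > e/c.
h_min = e/c = 0.73/1.25 = 0.5840.

0.584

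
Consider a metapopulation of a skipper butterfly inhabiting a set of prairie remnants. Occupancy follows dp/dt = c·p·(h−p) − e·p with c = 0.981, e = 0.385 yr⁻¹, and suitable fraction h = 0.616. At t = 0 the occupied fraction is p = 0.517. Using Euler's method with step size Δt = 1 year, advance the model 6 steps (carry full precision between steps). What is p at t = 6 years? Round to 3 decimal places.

Update rule: p ← p + [c·p·(h−p) − e·p]·Δt with Δt = 1.
step 1: Δp = -0.14883, p = 0.36817
step 2: Δp = -0.05223, p = 0.31593
step 3: Δp = -0.02863, p = 0.28730
step 4: Δp = -0.01797, p = 0.26933
step 5: Δp = -0.01210, p = 0.25723
step 6: Δp = -0.00850, p = 0.24873

0.249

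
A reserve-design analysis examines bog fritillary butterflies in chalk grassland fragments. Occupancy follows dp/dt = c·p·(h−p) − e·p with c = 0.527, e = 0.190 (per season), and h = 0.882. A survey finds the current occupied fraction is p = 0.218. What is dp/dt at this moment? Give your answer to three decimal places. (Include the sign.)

0.035

Colonization term: c·p·(h−p) = 0.527×0.218×0.6640 = 0.07628.
Extinction term: e·p = 0.04142.
dp/dt = 0.07628 − 0.04142 = 0.03486.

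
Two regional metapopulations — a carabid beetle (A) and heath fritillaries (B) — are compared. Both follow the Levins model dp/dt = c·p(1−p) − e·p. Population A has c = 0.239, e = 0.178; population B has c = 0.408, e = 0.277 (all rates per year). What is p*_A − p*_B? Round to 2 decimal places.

-0.07

A: p*_A = 1 − 0.178/0.239 = 0.2552.
B: p*_B = 1 − 0.277/0.408 = 0.3211.
p*_A − p*_B = 0.2552 − 0.3211 = -0.0658.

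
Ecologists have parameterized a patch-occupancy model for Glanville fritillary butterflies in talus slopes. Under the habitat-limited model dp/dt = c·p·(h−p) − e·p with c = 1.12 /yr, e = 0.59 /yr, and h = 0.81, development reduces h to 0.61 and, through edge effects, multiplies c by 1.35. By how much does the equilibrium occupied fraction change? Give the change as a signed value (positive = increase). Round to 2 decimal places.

Before: p* = h − e/c = 0.81 − 0.59/1.12 = 0.81 − 0.5268 = 0.2832.
After: c = 1.512, e = 0.59, h = 0.61; p* = 0.61 − 0.59/1.512 = 0.2198.
Δp* = 0.2198 − 0.2832 = -0.0634.

-0.06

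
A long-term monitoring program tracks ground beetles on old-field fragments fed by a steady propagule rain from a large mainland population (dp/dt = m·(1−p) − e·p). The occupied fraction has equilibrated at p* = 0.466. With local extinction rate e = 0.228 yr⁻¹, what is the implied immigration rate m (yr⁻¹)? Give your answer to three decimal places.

At equilibrium m(1−p*) = e·p*, so m = e·p*/(1−p*).
m = 0.228 × 0.466 / 0.5340 = 0.1062/0.5340 = 0.1990.

0.199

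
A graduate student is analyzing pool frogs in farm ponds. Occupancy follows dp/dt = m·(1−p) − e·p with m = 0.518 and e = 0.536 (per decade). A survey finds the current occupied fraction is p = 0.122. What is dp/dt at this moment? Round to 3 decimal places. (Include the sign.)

Colonization term: m·(1−p) = 0.518×0.8780 = 0.45480.
Extinction term: e·p = 0.06539.
dp/dt = 0.45480 − 0.06539 = 0.38941.

0.389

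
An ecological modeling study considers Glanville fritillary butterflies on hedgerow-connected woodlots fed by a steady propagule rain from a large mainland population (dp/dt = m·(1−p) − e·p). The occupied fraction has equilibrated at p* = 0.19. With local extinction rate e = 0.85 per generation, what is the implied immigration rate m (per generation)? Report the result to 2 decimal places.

At equilibrium m(1−p*) = e·p*, so m = e·p*/(1−p*).
m = 0.85 × 0.19 / 0.8100 = 0.1615/0.8100 = 0.1994.

0.20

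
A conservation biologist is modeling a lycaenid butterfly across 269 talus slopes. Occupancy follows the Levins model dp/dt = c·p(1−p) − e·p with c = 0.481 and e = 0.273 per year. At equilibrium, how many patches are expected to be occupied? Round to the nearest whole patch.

p* = 1 − e/c = 1 − 0.273/0.481 = 0.4324.
Expected occupied patches = N × p* = 269 × 0.4324 = 116.32 ≈ 116.

116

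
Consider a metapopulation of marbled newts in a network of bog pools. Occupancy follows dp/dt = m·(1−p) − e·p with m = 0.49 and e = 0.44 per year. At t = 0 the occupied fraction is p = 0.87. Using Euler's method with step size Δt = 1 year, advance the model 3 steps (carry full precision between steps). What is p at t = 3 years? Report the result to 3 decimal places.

0.527

Update rule: p ← p + [m·(1−p) − e·p]·Δt with Δt = 1.
t = 1: p = 0.87000 + (-0.31910) = 0.55090
t = 2: p = 0.55090 + (-0.02234) = 0.52856
t = 3: p = 0.52856 + (-0.00156) = 0.52700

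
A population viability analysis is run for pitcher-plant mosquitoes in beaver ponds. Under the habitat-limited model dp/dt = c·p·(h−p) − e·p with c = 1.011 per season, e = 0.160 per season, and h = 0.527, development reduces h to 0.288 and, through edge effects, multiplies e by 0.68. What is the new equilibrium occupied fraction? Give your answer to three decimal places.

0.180

Before: p* = h − e/c = 0.527 − 0.160/1.011 = 0.527 − 0.1583 = 0.3687.
After: c = 1.011, e = 0.1088, h = 0.288; p* = 0.288 − 0.1088/1.011 = 0.1804.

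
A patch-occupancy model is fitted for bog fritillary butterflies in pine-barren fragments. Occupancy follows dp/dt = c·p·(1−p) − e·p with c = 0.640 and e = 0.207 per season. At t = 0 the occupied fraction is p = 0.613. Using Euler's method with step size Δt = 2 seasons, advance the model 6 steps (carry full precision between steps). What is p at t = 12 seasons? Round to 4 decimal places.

Update rule: p ← p + [c·p·(1−p) − e·p]·Δt with Δt = 2.
  1  |  dp/dt·Δt = +0.049874  |  p_1 = 0.662874
  2  |  dp/dt·Δt = +0.011615  |  p_2 = 0.674488
  3  |  dp/dt·Δt = +0.001791  |  p_3 = 0.676279
  4  |  dp/dt·Δt = +0.000245  |  p_4 = 0.676524
  5  |  dp/dt·Δt = +0.000033  |  p_5 = 0.676557
  6  |  dp/dt·Δt = +0.000004  |  p_6 = 0.676562

0.6766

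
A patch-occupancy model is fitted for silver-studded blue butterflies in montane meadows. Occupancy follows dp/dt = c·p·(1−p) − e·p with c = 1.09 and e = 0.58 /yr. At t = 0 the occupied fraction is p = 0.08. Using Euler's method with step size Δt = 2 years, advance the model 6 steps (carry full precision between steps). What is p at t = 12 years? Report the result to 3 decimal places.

Update rule: p ← p + [c·p·(1−p) − e·p]·Δt with Δt = 2.
step 1: Δp = +0.06765, p = 0.14765
step 2: Δp = +0.10308, p = 0.25073
step 3: Δp = +0.11870, p = 0.36942
step 4: Δp = +0.07930, p = 0.44872
step 5: Δp = +0.01875, p = 0.46747
step 6: Δp = +0.00043, p = 0.46790

0.468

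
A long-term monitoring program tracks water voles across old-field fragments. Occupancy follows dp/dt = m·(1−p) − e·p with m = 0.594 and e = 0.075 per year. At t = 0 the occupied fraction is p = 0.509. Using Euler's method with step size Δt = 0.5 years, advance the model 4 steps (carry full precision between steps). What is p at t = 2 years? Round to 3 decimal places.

Update rule: p ← p + [m·(1−p) − e·p]·Δt with Δt = 0.5.
step 1: Δp = +0.12674, p = 0.63574
step 2: Δp = +0.08435, p = 0.72008
step 3: Δp = +0.05613, p = 0.77622
step 4: Δp = +0.03736, p = 0.81357

0.814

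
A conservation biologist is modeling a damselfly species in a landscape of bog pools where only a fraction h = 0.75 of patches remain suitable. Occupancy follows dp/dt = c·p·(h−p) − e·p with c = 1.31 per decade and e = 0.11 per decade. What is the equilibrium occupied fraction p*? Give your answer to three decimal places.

0.666

Setting dp/dt = 0 and dividing by p* gives c·(h−p*) = e.
So p* = h − e/c = 0.75 − 0.11/1.31 = 0.75 − 0.0840 = 0.6660.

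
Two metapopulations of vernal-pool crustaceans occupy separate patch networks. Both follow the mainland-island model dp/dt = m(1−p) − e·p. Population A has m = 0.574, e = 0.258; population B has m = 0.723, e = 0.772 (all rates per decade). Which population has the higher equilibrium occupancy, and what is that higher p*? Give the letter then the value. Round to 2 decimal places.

A, 0.69

A: p*_A = m/(m+e) = 0.574/0.8320 = 0.6899.
B: p*_B = 0.723/1.4950 = 0.4836.
A is higher at 0.6899.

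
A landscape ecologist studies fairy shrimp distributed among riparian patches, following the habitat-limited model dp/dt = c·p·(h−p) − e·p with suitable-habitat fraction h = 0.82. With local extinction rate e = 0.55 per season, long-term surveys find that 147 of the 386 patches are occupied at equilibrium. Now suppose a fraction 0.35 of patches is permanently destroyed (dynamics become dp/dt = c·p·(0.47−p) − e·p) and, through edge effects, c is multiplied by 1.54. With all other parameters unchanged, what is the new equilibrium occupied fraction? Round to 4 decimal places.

0.1848

Observed p* = 147/386 = 0.38083.
Balance c(h−p*) = e gives c = e/(0.82 − 0.38083) = 0.55/0.43917 = 1.25236.
New p* = 0.47 − e/c = 0.47 − 0.55000/1.92863 = 0.18482.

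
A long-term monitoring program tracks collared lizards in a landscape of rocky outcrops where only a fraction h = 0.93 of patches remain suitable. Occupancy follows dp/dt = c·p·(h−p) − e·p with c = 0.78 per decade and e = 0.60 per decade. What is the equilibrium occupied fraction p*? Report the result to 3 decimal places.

0.161

Setting dp/dt = 0 and dividing by p* gives c·(h−p*) = e.
So p* = h − e/c = 0.93 − 0.60/0.78 = 0.93 − 0.7692 = 0.1608.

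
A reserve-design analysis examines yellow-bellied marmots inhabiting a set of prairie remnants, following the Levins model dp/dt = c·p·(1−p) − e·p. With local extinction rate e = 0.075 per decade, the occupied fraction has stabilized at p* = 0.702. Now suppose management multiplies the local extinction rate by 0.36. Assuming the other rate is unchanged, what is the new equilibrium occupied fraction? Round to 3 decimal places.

Balance c(1−p*) = e gives c = e/(1 − 0.70200) = 0.075/0.29800 = 0.25168.
New p* = 1 − e/c = 1 − 0.02700/0.25168 = 0.89272.

0.893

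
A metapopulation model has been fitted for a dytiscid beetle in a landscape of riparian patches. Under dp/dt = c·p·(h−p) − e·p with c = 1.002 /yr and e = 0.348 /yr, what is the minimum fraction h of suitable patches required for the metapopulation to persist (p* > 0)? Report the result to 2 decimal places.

0.35

p* = h − e/c is positive only when h > e/c.
h_min = e/c = 0.348/1.002 = 0.3473.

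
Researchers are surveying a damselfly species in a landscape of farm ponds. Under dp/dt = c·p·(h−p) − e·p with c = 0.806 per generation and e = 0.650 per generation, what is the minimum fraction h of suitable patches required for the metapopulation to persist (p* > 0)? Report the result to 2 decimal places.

p* = h − e/c is positive only when h > e/c.
h_min = e/c = 0.650/0.806 = 0.8065.

0.81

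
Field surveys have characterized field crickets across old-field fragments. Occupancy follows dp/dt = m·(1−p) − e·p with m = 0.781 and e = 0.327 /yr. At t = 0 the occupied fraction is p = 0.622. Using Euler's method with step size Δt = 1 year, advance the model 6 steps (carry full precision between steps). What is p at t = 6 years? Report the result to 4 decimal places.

Update rule: p ← p + [m·(1−p) − e·p]·Δt with Δt = 1.
step 1: Δp = +0.09182, p = 0.71382
step 2: Δp = -0.00992, p = 0.70391
step 3: Δp = +0.00107, p = 0.70498
step 4: Δp = -0.00012, p = 0.70486
step 5: Δp = +0.00001, p = 0.70487
step 6: Δp = -0.00000, p = 0.70487

0.7049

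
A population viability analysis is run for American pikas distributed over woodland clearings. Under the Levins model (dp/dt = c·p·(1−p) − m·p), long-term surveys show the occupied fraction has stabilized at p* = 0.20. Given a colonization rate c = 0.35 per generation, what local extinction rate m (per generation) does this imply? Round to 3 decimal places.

0.280

At equilibrium c(1−p*) = m.
m = 0.35 × (1 − 0.20) = 0.35 × 0.8000 = 0.2800.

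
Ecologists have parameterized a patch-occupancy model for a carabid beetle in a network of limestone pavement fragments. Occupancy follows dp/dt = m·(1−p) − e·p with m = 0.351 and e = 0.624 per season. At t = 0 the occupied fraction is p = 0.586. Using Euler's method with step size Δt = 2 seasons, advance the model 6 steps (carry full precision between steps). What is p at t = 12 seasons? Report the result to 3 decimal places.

Update rule: p ← p + [m·(1−p) − e·p]·Δt with Δt = 2.
step 1: Δp = -0.44070, p = 0.14530
step 2: Δp = +0.41866, p = 0.56396
step 3: Δp = -0.39773, p = 0.16623
step 4: Δp = +0.37785, p = 0.54408
step 5: Δp = -0.35895, p = 0.18513
step 6: Δp = +0.34101, p = 0.52613

0.526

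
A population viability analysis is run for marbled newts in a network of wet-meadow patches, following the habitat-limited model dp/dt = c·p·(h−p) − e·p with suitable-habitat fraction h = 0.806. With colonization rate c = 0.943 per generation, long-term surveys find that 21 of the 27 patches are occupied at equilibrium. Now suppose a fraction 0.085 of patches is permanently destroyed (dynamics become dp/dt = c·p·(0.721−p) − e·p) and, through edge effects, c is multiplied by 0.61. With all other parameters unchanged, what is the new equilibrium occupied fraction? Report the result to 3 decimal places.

Observed p* = 21/27 = 0.77778.
Balance c(h−p*) = e gives e = 0.943×(0.806 − 0.77778) = 0.02661.
New p* = 0.721 − e/c = 0.721 − 0.02661/0.57523 = 0.67474.

0.675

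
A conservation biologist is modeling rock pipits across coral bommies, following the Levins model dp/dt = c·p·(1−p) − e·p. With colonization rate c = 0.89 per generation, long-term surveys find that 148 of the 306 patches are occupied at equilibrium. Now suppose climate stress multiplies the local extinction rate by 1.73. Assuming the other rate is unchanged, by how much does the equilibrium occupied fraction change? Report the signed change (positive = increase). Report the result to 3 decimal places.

Observed p* = 148/306 = 0.48366.
Balance c(1−p*) = e gives e = 0.89×(1 − 0.48366) = 0.45954.
New p* = 1 − e/c = 1 − 0.79500/0.89000 = 0.10674.
Δp* = 0.10674 − 0.48366 = -0.37692.

-0.377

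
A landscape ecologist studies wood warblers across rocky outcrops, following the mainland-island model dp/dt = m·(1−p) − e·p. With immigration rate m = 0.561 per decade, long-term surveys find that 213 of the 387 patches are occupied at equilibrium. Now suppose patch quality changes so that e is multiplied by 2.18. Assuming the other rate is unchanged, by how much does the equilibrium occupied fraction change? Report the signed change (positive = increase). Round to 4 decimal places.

-0.1908

Observed p* = 213/387 = 0.55039.
Balance m(1−p*) = e·p* gives e = m(1−p*)/p* = 0.561×0.44961/0.55039 = 0.45828.
New p* = m/(m+e) = 0.56100/(0.56100+0.99905) = 0.35960.
Δp* = 0.35960 − 0.55039 = -0.19079.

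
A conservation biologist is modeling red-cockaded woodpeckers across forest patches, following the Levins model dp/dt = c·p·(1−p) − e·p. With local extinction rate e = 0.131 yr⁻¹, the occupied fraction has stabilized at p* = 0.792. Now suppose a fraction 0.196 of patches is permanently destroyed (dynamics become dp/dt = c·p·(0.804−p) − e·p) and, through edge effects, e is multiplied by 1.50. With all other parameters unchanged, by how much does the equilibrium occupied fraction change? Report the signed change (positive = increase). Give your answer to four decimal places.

-0.3000

Balance c(1−p*) = e gives c = e/(1 − 0.79200) = 0.131/0.20800 = 0.62981.
New p* = 0.804 − e/c = 0.804 − 0.19650/0.62981 = 0.49200.
Δp* = 0.49200 − 0.79200 = -0.30000.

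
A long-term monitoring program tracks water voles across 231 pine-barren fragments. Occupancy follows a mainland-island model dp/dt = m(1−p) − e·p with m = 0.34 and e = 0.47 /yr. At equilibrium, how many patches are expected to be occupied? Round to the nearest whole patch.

p* = m/(m+e) = 0.34/0.8100 = 0.4198.
Expected occupied patches = N × p* = 231 × 0.4198 = 96.96 ≈ 97.

97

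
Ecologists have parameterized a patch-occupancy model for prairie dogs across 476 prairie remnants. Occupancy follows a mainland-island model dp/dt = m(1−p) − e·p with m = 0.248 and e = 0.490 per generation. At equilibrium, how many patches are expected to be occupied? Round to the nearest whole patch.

p* = m/(m+e) = 0.248/0.7380 = 0.3360.
Expected occupied patches = N × p* = 476 × 0.3360 = 159.96 ≈ 160.

160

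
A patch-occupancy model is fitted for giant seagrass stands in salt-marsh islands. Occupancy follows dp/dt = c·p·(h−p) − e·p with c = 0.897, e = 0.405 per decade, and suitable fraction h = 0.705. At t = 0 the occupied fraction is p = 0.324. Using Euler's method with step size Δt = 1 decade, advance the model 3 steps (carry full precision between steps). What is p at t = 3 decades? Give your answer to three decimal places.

Update rule: p ← p + [c·p·(h−p) − e·p]·Δt with Δt = 1.
  1  |  dp/dt·Δt = -0.020491  |  p_1 = 0.303509
  2  |  dp/dt·Δt = -0.013616  |  p_2 = 0.289893
  3  |  dp/dt·Δt = -0.009465  |  p_3 = 0.280428

0.280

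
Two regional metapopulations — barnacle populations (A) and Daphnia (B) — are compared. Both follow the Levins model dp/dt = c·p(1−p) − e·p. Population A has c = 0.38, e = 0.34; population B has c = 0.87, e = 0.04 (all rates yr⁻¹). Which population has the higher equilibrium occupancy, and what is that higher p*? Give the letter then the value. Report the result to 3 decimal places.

A: p*_A = 1 − 0.34/0.38 = 0.1053.
B: p*_B = 1 − 0.04/0.87 = 0.9540.
B is higher at 0.9540.

B, 0.954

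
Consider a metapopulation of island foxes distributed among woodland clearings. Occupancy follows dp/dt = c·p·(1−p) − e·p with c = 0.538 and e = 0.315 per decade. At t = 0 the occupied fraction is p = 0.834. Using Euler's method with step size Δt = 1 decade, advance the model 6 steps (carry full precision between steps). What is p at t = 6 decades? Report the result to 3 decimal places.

0.456

Update rule: p ← p + [c·p·(1−p) − e·p]·Δt with Δt = 1.
p: 0.83400 → 0.64577  (Δp = -0.18823)
p: 0.64577 → 0.56542  (Δp = -0.08035)
p: 0.56542 → 0.51951  (Δp = -0.04591)
p: 0.51951 → 0.49016  (Δp = -0.02935)
p: 0.49016 → 0.47021  (Δp = -0.01995)
p: 0.47021 → 0.45611  (Δp = -0.01409)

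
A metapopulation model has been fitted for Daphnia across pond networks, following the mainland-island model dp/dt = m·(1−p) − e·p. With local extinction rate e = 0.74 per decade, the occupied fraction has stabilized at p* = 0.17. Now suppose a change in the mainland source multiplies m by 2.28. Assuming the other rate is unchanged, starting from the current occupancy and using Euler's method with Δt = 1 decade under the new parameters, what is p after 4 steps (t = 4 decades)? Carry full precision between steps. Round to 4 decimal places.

Balance m(1−p*) = e·p* gives m = e·p*/(1−p*) = 0.74×0.17000/0.83000 = 0.15157.
Starting from p₀ = 0.17000; update p ← p + (dp/dt)·Δt with the new parameters.
p: 0.17000 → 0.33102  (Δp = +0.16102)
p: 0.33102 → 0.31725  (Δp = -0.01378)
p: 0.31725 → 0.31842  (Δp = +0.00118)
p: 0.31842 → 0.31832  (Δp = -0.00010)

0.3183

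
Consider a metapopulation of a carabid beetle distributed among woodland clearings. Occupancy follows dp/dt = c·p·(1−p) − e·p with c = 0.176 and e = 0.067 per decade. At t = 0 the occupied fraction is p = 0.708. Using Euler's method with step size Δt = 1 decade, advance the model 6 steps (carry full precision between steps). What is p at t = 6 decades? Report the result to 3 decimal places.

0.660

Update rule: p ← p + [c·p·(1−p) − e·p]·Δt with Δt = 1.
  1  |  dp/dt·Δt = -0.011050  |  p_1 = 0.696950
  2  |  dp/dt·Δt = -0.009523  |  p_2 = 0.687427
  3  |  dp/dt·Δt = -0.008240  |  p_3 = 0.679187
  4  |  dp/dt·Δt = -0.007156  |  p_4 = 0.672030
  5  |  dp/dt·Δt = -0.006235  |  p_5 = 0.665796
  6  |  dp/dt·Δt = -0.005446  |  p_6 = 0.660349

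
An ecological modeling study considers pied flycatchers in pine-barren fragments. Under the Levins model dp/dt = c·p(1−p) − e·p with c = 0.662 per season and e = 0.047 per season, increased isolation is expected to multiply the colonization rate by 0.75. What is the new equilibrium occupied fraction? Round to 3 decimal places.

0.905

Before: p* = 1 − 0.047/0.662 = 0.9290.
After the change, c = 0.4965, e = 0.047, so p* = 1 − 0.047/0.4965 = 0.9053.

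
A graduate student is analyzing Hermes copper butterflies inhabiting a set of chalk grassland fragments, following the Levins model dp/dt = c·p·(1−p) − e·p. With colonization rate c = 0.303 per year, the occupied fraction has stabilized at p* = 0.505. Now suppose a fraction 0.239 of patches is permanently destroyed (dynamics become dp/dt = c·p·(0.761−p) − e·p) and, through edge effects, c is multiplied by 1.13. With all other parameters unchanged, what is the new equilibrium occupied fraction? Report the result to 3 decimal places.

Balance c(1−p*) = e gives e = 0.303×(1 − 0.50500) = 0.14999.
New p* = 0.761 − e/c = 0.761 − 0.14999/0.34239 = 0.32293.

0.323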